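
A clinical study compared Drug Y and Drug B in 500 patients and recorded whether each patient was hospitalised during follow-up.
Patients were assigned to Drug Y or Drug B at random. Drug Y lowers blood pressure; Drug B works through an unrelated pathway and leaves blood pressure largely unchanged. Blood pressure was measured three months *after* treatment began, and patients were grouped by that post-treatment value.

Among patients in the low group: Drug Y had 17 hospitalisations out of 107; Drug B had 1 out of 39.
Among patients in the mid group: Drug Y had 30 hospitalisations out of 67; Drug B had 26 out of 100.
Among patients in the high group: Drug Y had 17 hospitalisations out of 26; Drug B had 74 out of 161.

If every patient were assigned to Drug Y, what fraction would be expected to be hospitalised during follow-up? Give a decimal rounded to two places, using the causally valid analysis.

0.32

Drug B is lower inside every blood pressure stratum but Drug Y is lower in aggregate. Whether to stratify depends on how blood pressure relates to the drug.
The distribution of blood pressure is itself part of what the drug does — it is an intermediate outcome. Holding it fixed would remove that part of the effect; the total effect is the pooled difference.
So P(outcome | do(Drug Y)) is just the pooled rate for Drug Y: 64/200 = 0.320.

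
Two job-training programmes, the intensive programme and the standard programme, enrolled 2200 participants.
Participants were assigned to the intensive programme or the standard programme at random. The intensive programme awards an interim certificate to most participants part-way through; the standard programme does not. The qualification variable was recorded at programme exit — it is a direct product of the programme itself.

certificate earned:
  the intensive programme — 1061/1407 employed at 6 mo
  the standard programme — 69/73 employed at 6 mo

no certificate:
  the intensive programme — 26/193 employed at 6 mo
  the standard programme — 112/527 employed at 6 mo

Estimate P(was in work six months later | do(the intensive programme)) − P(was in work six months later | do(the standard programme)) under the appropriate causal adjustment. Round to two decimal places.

+0.38

The qualification attained during the programme-specific comparison favours the standard programme throughout, but the pooled figures favour the intensive programme. The question is whether to condition on qualification attained during the programme.
The distribution of qualification attained during the programme is itself part of what the programme does — it is an intermediate outcome. Holding it fixed would remove that part of the effect; the total effect is the pooled difference.
The causal difference is the pooled difference: 0.679 − 0.302 = +0.378.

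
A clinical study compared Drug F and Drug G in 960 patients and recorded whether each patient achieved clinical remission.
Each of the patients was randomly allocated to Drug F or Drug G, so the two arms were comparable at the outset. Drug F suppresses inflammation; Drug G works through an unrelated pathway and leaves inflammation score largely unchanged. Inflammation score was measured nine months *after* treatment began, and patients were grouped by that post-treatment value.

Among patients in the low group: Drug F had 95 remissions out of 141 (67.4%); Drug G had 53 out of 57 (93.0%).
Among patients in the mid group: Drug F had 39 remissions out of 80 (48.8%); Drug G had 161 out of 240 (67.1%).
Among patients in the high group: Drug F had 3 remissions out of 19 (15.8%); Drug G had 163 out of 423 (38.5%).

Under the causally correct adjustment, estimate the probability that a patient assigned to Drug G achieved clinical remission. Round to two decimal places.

0.52

Within every inflammation score level Drug G has the higher rate, yet pooled Drug F does — Simpson's reversal.
The distribution of inflammation score is itself part of what the drug does — it is an intermediate outcome. Holding it fixed would remove that part of the effect; the total effect is the pooled difference.
So P(outcome | do(Drug G)) is just the pooled rate for Drug G: 377/720 = 0.524.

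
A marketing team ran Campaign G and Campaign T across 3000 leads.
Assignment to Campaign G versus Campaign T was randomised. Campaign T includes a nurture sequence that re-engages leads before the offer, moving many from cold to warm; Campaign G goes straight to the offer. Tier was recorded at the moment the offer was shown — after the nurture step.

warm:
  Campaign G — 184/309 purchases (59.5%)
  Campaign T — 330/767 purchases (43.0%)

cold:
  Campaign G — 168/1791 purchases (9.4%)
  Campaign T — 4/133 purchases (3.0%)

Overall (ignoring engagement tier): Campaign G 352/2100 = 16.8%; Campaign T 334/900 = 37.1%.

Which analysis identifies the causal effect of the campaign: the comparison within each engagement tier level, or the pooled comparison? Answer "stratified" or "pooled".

Engagement tier here is a post-treatment variable shaped by the campaign; conditioning on it would introduce bias rather than remove it. The overall comparison is the causal one.
Pooled: Campaign G 16.8% vs Campaign T 37.1%; Campaign T is higher overall.

pooled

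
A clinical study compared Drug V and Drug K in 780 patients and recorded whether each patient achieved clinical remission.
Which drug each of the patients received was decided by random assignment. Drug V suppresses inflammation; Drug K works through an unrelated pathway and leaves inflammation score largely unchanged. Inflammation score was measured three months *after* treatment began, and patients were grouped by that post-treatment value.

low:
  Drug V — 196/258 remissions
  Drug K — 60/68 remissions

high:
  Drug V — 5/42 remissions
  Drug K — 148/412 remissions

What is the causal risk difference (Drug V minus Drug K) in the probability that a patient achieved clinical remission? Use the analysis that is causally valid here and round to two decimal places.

+0.24

Drug K is higher inside every inflammation score stratum but Drug V is higher in aggregate. Whether to stratify depends on how inflammation score relates to the drug.
Stratifying would compare drugs among patients the drugs themselves sorted into inflammation score groups — a form of selection on an intermediate. The unconditioned pooled rates give the total causal effect.
The causal difference is the pooled difference: 0.670 − 0.433 = +0.237.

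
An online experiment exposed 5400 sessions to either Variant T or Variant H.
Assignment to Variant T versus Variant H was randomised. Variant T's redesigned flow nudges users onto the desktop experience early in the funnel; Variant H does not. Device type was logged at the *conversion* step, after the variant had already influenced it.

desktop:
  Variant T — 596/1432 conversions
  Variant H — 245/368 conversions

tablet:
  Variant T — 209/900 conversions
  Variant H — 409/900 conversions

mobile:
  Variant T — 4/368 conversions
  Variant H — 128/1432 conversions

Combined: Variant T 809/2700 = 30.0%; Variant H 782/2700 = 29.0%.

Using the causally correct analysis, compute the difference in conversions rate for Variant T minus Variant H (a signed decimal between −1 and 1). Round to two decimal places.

+0.01

Stratifying would compare variants among sessions the variants themselves sorted into device type groups — a form of selection on an intermediate. The unconditioned pooled rates give the total causal effect.
The causal difference is the pooled difference: 0.300 − 0.290 = +0.010.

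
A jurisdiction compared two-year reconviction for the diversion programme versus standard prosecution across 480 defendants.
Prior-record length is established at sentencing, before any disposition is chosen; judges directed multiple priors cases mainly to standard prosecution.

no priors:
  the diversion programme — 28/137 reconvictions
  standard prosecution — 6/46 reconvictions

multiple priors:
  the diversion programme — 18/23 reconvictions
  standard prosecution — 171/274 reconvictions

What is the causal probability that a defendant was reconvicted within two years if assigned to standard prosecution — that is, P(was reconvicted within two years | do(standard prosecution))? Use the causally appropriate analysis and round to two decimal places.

Here prior-record length is a common cause — it drives both which disposition a case falls under and the outcome. The crude comparison mixes populations; the stratum-specific rates are the causally relevant ones.
Standardising standard prosecution to the population prior-record length mix: 0.381·6/46 + 0.619·171/274 = 0.436.

0.44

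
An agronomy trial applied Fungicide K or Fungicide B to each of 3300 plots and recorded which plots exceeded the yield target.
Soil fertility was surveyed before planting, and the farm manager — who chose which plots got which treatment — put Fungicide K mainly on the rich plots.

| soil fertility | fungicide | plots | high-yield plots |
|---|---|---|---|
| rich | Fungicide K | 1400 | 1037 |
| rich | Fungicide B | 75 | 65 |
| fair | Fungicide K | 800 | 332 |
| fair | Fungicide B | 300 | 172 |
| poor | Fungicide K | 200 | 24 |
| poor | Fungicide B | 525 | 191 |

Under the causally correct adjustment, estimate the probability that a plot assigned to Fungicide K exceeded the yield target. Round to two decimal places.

0.50

The stratified and pooled comparisons disagree (Fungicide B wins within each soil fertility; Fungicide K wins overall), so the answer turns on the causal role of soil fertility.
Soil fertility is set before the fungicide has any effect — it is not caused by the fungicide — and it independently drives the outcome. That makes it a confounder, so the causal comparison is within soil fertility levels.
Standardising Fungicide K to the population soil fertility mix: 0.447·1037/1400 + 0.333·332/800 + 0.220·24/200 = 0.496.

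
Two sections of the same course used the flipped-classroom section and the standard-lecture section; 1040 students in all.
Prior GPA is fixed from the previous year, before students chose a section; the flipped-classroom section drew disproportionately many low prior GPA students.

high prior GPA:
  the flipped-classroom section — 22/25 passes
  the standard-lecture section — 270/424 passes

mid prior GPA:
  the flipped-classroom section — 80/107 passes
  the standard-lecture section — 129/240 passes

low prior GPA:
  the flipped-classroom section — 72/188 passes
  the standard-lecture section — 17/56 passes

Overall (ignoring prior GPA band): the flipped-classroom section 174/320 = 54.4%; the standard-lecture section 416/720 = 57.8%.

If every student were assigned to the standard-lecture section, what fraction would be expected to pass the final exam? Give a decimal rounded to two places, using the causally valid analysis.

The stratified and pooled comparisons disagree (the flipped-classroom section wins within each prior GPA band; the standard-lecture section wins overall), so the answer turns on the causal role of prior GPA band.
Prior GPA band is set before the teaching method has any effect — it is not caused by the teaching method — and it independently drives the outcome. That makes it a confounder, so the causal comparison is within prior GPA band levels.
Standardising the standard-lecture section to the population prior GPA band mix: 0.432·270/424 + 0.334·129/240 + 0.235·17/56 = 0.525.

0.53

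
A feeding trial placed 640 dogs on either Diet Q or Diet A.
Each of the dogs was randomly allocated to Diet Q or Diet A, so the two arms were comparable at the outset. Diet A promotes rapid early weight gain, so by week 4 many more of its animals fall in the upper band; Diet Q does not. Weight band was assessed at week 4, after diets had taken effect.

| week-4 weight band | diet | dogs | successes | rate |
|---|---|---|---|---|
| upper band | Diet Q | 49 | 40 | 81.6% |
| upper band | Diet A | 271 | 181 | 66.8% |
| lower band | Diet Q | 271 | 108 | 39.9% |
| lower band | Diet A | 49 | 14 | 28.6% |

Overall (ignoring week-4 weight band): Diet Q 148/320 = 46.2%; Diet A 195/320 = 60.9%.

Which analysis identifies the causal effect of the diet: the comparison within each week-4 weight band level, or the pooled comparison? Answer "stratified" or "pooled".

pooled

Within every week-4 weight band level Diet Q has the higher rate, yet pooled Diet A does — Simpson's reversal.
Week-4 weight band here is a post-treatment variable shaped by the diet; conditioning on it would introduce bias rather than remove it. The overall comparison is the causal one.
Pooled: Diet Q 46.2% vs Diet A 60.9%; Diet A is higher overall.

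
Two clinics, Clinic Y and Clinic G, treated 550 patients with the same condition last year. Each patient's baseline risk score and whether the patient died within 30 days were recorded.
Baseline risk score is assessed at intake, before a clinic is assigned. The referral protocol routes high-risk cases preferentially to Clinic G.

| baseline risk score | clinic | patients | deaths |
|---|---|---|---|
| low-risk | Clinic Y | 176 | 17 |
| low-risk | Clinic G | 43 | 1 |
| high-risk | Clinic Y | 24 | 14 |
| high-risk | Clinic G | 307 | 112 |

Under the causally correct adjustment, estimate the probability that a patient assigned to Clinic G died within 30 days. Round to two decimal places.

0.23

The stratified and pooled comparisons disagree (Clinic G wins within each baseline risk score; Clinic Y wins overall), so the answer turns on the causal role of baseline risk score.
The imbalance in baseline risk score arose from how patients were allocated, not from anything the clinic did; and baseline risk score independently affects the outcome. The pooled gap is confounded — condition on baseline risk score.
Standardising Clinic G to the population baseline risk score mix: 0.398·1/43 + 0.602·112/307 = 0.229.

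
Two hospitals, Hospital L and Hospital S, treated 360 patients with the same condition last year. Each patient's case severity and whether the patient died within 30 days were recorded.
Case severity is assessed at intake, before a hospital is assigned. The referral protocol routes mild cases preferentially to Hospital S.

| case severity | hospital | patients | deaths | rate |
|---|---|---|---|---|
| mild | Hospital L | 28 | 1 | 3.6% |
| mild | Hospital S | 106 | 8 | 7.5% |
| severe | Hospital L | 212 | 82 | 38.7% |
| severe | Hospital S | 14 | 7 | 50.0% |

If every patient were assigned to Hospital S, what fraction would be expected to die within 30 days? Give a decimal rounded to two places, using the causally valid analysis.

The case severity-specific comparison favours Hospital L throughout, but the pooled figures favour Hospital S. The question is whether to condition on case severity.
The imbalance in case severity arose from how patients were allocated, not from anything the hospital did; and case severity independently affects the outcome. The pooled gap is confounded — condition on case severity.
Standardising Hospital S to the population case severity mix: 0.372·8/106 + 0.628·7/14 = 0.342.

0.34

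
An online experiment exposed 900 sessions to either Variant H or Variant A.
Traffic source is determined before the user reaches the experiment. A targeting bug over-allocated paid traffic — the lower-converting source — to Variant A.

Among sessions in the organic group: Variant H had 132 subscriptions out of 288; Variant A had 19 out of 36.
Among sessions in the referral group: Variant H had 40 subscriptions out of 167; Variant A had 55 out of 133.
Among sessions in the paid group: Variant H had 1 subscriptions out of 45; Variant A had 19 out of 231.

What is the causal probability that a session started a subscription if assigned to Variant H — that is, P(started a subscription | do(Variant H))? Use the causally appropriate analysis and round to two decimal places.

Traffic source is set before the variant has any effect — it is not caused by the variant — and it independently drives the outcome. That makes it a confounder, so the causal comparison is within traffic source levels.
Standardising Variant H to the population traffic source mix: 0.360·132/288 + 0.333·40/167 + 0.307·1/45 = 0.252.

0.25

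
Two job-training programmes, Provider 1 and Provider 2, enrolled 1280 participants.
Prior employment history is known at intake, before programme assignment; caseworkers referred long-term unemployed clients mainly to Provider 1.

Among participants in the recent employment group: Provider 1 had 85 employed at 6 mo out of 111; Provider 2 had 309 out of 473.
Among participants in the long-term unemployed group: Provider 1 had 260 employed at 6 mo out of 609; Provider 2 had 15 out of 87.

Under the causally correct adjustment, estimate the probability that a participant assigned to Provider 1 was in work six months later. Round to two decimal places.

The imbalance in prior employment history arose from how participants were allocated, not from anything the programme did; and prior employment history independently affects the outcome. The pooled gap is confounded — condition on prior employment history.
Standardising Provider 1 to the population prior employment history mix: 0.456·85/111 + 0.544·260/609 = 0.582.

0.58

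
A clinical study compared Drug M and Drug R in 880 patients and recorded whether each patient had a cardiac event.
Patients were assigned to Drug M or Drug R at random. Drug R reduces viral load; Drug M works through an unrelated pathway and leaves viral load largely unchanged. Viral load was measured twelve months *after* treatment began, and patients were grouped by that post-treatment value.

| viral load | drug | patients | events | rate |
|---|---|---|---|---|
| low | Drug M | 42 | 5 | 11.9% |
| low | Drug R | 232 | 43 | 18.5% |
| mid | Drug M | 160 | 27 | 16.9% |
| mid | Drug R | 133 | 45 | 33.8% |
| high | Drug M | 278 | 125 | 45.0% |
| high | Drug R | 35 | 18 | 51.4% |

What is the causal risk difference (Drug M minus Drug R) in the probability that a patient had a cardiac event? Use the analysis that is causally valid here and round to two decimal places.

+0.06

The viral load-specific comparison favours Drug M throughout, but the pooled figures favour Drug R. The question is whether to condition on viral load.
Stratifying would compare drugs among patients the drugs themselves sorted into viral load groups — a form of selection on an intermediate. The unconditioned pooled rates give the total causal effect.
The causal difference is the pooled difference: 0.327 − 0.265 = +0.062.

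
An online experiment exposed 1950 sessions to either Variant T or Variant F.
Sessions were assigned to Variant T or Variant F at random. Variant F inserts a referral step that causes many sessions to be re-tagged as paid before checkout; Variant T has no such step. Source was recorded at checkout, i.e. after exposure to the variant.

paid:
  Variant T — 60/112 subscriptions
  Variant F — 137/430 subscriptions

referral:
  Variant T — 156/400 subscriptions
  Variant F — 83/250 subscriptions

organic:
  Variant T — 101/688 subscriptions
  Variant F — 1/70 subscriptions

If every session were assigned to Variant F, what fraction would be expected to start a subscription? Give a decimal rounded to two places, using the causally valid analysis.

Stratifying would compare variants among sessions the variants themselves sorted into traffic source groups — a form of selection on an intermediate. The unconditioned pooled rates give the total causal effect.
So P(outcome | do(Variant F)) is just the pooled rate for Variant F: 221/750 = 0.295.

0.29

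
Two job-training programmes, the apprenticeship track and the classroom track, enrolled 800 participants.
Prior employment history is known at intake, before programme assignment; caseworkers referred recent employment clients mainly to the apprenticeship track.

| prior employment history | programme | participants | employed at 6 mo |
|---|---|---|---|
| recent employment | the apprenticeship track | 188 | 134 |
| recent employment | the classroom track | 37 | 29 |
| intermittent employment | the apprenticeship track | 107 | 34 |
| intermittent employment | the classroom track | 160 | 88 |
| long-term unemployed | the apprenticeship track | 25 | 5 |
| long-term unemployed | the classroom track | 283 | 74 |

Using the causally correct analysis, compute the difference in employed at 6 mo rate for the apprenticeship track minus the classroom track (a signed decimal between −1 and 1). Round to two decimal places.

the classroom track is higher inside every prior employment history stratum but the apprenticeship track is higher in aggregate. Whether to stratify depends on how prior employment history relates to the programme.
Here prior employment history is a common cause — it drives both which programme a case falls under and the outcome. The crude comparison mixes populations; the stratum-specific rates are the causally relevant ones.
Adjusting over the population distribution of prior employment history: 0.281·(0.713−0.784) + 0.334·(0.318−0.550) + 0.385·(0.200−0.261) = -0.121.

-0.12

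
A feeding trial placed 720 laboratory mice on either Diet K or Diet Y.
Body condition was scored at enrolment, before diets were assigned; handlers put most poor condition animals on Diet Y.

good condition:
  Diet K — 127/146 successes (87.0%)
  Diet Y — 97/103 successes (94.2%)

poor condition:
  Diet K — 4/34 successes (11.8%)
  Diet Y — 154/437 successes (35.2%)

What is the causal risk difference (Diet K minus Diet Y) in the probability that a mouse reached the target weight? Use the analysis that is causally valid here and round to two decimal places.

Diet Y is higher inside every starting body condition stratum but Diet K is higher in aggregate. Whether to stratify depends on how starting body condition relates to the diet.
Starting body condition is set before the diet has any effect — it is not caused by the diet — and it independently drives the outcome. That makes it a confounder, so the causal comparison is within starting body condition levels.
Adjusting over the population distribution of starting body condition: 0.346·(0.870−0.942) + 0.654·(0.118−0.352) = -0.178.

-0.18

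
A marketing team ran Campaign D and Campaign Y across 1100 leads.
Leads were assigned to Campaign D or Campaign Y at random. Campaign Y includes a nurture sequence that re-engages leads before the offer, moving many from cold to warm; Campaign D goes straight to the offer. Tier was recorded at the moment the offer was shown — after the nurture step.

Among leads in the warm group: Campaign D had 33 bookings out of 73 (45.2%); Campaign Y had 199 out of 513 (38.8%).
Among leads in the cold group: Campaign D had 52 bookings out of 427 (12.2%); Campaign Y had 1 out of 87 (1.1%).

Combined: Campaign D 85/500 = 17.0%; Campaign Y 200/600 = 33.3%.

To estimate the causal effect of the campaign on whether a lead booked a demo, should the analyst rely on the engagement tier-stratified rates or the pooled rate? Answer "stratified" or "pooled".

The engagement tier-specific comparison favours Campaign D throughout, but the pooled figures favour Campaign Y. The question is whether to condition on engagement tier.
Engagement tier here is a post-treatment variable shaped by the campaign; conditioning on it would introduce bias rather than remove it. The overall comparison is the causal one.
Pooled: Campaign D 17.0% vs Campaign Y 33.3%; Campaign Y is higher overall.

pooled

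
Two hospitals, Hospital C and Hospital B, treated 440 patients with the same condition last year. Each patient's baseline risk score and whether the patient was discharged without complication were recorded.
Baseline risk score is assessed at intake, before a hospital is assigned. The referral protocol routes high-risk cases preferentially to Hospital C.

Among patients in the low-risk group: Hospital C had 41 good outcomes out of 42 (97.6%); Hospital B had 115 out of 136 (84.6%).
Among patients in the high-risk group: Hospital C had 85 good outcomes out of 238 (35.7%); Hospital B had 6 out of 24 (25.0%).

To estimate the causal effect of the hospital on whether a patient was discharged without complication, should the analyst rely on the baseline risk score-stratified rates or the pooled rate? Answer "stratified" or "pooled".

stratified

Hospital C is higher inside every baseline risk score stratum but Hospital B is higher in aggregate. Whether to stratify depends on how baseline risk score relates to the hospital.
The imbalance in baseline risk score arose from how patients were allocated, not from anything the hospital did; and baseline risk score independently affects the outcome. The pooled gap is confounded — condition on baseline risk score.
Within each level — low-risk: 97.6% vs 84.6%; high-risk: 35.7% vs 25.0% — Hospital C is higher every time.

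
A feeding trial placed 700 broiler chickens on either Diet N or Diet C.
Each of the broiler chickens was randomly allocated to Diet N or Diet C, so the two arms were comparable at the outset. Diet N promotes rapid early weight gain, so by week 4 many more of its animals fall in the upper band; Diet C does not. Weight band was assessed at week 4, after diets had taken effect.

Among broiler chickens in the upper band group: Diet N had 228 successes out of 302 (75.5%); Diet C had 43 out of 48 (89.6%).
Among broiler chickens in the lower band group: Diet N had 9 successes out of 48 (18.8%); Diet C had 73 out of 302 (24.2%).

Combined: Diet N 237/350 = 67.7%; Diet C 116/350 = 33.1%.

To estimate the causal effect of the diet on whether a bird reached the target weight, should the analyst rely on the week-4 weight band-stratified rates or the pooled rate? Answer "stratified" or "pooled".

The week-4 weight band-specific comparison favours Diet C throughout, but the pooled figures favour Diet N. The question is whether to condition on week-4 weight band.
The distribution of week-4 weight band is itself part of what the diet does — it is an intermediate outcome. Holding it fixed would remove that part of the effect; the total effect is the pooled difference.
Pooled: Diet N 67.7% vs Diet C 33.1%; Diet N is higher overall.

pooled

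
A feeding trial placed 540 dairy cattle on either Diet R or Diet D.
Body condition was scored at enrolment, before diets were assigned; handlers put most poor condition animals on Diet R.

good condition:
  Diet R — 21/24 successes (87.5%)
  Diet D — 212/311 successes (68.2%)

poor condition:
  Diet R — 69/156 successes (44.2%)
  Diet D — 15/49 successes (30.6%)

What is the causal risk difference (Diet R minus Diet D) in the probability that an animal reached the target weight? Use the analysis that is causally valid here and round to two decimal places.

Starting body condition satisfies the back-door criterion: it is not a descendant of the diet, and it blocks the spurious path from diet to outcome. Adjusting for it (i.e., using the within-starting body condition rates) gives the causal effect.
Adjusting over the population distribution of starting body condition: 0.620·(0.875−0.682) + 0.380·(0.442−0.306) = +0.172.

+0.17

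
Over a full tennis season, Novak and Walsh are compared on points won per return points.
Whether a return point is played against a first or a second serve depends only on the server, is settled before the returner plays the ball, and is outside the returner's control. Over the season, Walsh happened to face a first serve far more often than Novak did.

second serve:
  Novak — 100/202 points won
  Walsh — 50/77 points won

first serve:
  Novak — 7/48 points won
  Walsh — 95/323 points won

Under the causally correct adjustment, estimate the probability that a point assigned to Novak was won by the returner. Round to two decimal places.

0.30

Serve type is set before the player has any effect — it is not caused by the player — and it independently drives the outcome. That makes it a confounder, so the causal comparison is within serve type levels.
Standardising Novak to the population serve type mix: 0.429·100/202 + 0.571·7/48 = 0.296.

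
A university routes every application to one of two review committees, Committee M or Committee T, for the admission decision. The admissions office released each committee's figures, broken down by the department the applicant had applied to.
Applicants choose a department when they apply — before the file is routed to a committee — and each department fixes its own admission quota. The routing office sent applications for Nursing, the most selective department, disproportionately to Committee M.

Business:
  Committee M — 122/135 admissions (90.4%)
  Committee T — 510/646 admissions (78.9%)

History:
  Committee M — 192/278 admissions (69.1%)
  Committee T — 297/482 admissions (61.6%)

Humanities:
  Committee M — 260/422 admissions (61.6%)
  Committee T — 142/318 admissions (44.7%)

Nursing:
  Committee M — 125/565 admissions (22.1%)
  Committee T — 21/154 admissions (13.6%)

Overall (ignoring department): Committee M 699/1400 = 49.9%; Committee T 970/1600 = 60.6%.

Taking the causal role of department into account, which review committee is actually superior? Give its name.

Committee M

Department satisfies the back-door criterion: it is not a descendant of the review committee, and it blocks the spurious path from review committee to outcome. Adjusting for it (i.e., using the within-department rates) gives the causal effect.
Within each level — Business: 90.4% vs 78.9%; History: 69.1% vs 61.6%; Humanities: 61.6% vs 44.7%; Nursing: 22.1% vs 13.6% — Committee M is higher every time.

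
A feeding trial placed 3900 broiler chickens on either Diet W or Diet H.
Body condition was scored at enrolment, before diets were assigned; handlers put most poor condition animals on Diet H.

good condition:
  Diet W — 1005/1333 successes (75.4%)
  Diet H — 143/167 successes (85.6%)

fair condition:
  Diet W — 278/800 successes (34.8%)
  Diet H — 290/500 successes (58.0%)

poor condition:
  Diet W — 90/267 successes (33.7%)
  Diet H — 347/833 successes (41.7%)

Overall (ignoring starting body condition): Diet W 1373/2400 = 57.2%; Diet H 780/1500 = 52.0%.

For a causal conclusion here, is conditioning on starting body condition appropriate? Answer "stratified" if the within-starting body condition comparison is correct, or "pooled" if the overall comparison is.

Within every starting body condition level Diet H has the higher rate, yet pooled Diet W does — Simpson's reversal.
Nothing the diet does changes starting body condition; the imbalance is an allocation artefact. With starting body condition also predicting the outcome, the pooled figure is confounded, and the within-stratum comparison is the causal one.
Within each level — good condition: 75.4% vs 85.6%; fair condition: 34.8% vs 58.0%; poor condition: 33.7% vs 41.7% — Diet H is higher every time.

stratified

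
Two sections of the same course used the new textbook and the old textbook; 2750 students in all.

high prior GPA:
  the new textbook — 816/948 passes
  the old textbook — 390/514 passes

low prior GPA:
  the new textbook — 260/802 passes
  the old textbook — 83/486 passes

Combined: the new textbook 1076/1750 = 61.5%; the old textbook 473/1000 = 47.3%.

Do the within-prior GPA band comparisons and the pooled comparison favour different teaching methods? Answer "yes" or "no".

no

Within each prior GPA band level (high prior GPA 86.1% vs 75.9%; low prior GPA 32.4% vs 17.1%), the new textbook has the higher rate every time. Pooled: 61.5% vs 47.3% — the new textbook has the higher rate overall. They agree.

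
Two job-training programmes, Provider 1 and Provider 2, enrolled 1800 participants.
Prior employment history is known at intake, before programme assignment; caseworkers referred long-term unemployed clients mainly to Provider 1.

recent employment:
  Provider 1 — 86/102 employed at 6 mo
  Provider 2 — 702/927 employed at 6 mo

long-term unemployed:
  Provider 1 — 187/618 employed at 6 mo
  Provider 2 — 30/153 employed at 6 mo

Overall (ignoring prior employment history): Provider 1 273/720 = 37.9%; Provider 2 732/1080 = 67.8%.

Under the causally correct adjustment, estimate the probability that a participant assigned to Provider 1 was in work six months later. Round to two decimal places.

Provider 1 is higher inside every prior employment history stratum but Provider 2 is higher in aggregate. Whether to stratify depends on how prior employment history relates to the programme.
Since prior employment history is a pre-existing factor (not a product of the programme) and it affects the outcome on its own, it is a confounder. The stratified rates, not the pooled rate, identify the causal effect.
Standardising Provider 1 to the population prior employment history mix: 0.572·86/102 + 0.428·187/618 = 0.612.

0.61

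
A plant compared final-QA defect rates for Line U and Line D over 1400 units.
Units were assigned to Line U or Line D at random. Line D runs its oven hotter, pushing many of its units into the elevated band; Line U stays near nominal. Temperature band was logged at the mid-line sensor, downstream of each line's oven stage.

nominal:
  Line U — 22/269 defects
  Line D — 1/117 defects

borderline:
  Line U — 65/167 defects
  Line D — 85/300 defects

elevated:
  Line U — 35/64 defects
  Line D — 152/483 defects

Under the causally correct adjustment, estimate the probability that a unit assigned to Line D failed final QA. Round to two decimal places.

The distribution of in-process temperature band is itself part of what the line does — it is an intermediate outcome. Holding it fixed would remove that part of the effect; the total effect is the pooled difference.
So P(outcome | do(Line D)) is just the pooled rate for Line D: 238/900 = 0.264.

0.26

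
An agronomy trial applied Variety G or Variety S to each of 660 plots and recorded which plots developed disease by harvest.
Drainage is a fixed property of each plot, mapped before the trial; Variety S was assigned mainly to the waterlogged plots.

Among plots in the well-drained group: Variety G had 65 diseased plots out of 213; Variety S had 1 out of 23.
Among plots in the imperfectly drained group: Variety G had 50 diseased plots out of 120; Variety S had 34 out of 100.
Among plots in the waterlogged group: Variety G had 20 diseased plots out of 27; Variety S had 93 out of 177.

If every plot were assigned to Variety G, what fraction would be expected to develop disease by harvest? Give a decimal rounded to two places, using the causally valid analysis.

Variety S is lower inside every field drainage stratum but Variety G is lower in aggregate. Whether to stratify depends on how field drainage relates to the variety.
Field drainage satisfies the back-door criterion: it is not a descendant of the variety, and it blocks the spurious path from variety to outcome. Adjusting for it (i.e., using the within-field drainage rates) gives the causal effect.
Standardising Variety G to the population field drainage mix: 0.358·65/213 + 0.333·50/120 + 0.309·20/27 = 0.477.

0.48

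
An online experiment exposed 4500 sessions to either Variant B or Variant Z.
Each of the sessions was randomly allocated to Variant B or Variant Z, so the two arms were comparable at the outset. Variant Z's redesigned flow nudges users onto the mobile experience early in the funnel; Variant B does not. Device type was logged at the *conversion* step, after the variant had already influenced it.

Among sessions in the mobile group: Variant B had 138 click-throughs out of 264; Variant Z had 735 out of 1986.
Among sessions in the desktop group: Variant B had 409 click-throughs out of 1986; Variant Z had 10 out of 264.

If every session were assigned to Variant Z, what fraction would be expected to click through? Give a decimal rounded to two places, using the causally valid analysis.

0.33

The distribution of device type is itself part of what the variant does — it is an intermediate outcome. Holding it fixed would remove that part of the effect; the total effect is the pooled difference.
So P(outcome | do(Variant Z)) is just the pooled rate for Variant Z: 745/2250 = 0.331.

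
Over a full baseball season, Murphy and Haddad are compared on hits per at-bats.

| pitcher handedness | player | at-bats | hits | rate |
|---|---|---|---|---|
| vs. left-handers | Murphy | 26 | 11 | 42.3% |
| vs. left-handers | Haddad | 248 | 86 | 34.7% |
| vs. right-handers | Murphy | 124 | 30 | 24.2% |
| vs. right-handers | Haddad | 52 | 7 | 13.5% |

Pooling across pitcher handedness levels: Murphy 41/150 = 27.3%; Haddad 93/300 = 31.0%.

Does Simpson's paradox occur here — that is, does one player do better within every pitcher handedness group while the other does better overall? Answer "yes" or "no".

yes

Within each pitcher handedness level (vs. left-handers 42.3% vs 34.7%; vs. right-handers 24.2% vs 13.5%), Murphy has the higher rate every time. Pooled: 27.3% vs 31.0% — Haddad has the higher rate overall. The two comparisons disagree.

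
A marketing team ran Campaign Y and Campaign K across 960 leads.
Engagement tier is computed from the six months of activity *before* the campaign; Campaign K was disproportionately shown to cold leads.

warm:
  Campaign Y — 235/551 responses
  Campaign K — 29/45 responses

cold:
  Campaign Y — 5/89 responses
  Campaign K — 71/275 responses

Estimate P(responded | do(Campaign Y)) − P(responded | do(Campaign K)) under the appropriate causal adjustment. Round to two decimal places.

-0.21

Engagement tier satisfies the back-door criterion: it is not a descendant of the campaign, and it blocks the spurious path from campaign to outcome. Adjusting for it (i.e., using the within-engagement tier rates) gives the causal effect.
Adjusting over the population distribution of engagement tier: 0.621·(0.426−0.644) + 0.379·(0.056−0.258) = -0.212.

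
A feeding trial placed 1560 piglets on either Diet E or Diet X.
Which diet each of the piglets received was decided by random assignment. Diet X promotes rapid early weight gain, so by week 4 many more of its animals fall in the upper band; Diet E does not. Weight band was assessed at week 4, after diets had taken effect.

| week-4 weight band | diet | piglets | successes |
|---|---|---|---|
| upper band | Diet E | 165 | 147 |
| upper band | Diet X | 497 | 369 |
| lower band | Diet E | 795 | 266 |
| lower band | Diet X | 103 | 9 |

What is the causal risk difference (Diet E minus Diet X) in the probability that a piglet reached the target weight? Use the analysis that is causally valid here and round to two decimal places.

Week-4 weight band is recorded after the diet and is itself shifted by it — it sits on the causal path from diet to outcome. Conditioning on a mediator would strip out part of the effect we want; the pooled comparison gives the total causal effect.
The causal difference is the pooled difference: 0.430 − 0.630 = -0.200.

-0.20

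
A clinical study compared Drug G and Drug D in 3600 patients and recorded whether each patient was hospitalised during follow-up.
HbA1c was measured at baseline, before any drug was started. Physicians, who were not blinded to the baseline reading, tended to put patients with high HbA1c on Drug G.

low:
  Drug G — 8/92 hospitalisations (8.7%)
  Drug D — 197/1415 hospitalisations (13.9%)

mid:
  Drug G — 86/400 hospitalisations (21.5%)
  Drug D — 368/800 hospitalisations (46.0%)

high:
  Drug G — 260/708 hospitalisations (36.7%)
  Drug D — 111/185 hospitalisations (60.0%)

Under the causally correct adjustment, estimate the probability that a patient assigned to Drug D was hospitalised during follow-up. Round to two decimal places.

Within every HbA1c level Drug G has the lower rate, yet pooled Drug D does — Simpson's reversal.
HbA1c satisfies the back-door criterion: it is not a descendant of the drug, and it blocks the spurious path from drug to outcome. Adjusting for it (i.e., using the within-HbA1c rates) gives the causal effect.
Standardising Drug D to the population HbA1c mix: 0.419·197/1415 + 0.333·368/800 + 0.248·111/185 = 0.360.

0.36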